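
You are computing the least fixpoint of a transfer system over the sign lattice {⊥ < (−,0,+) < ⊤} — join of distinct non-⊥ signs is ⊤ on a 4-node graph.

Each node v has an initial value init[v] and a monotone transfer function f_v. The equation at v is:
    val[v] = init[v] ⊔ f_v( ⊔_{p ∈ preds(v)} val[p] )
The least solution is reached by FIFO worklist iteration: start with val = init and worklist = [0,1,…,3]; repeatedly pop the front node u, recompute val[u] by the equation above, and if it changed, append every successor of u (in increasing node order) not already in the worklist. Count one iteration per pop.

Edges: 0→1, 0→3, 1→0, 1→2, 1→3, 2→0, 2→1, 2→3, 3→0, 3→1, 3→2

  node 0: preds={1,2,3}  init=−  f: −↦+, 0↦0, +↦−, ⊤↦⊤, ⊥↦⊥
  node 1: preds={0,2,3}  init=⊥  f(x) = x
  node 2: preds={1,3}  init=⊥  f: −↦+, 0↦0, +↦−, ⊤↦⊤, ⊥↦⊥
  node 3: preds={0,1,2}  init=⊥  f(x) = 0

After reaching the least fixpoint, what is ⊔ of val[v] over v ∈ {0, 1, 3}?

Iteration log — 10 steps:
  step 1. node 0  ⊔preds=⊥  new=−  stable
  step 2. node 1  ⊔preds=−  new=−  old=⊥  +wl: 0
  step 3. node 2  ⊔preds=−  new=+  old=⊥  +wl: 1
  step 4. node 3  ⊔preds=⊤  new=0  old=⊥  +wl: 2
  step 5. node 0  ⊔preds=⊤  new=⊤  old=−  +wl: 3
  step 6. node 1  ⊔preds=⊤  new=⊤  old=−  +wl: 0
  step 7. node 2  ⊔preds=⊤  new=⊤  old=+  +wl: 1
  step 8. node 3  ⊔preds=⊤  new=0  stable
  step 9. node 0  ⊔preds=⊤  new=⊤  stable
  step 10. node 1  ⊔preds=⊤  new=⊤  stable

Least fixpoint reached:
  node 0: ⊤
  node 1: ⊤
  node 2: ⊤
  node 3: 0

⊤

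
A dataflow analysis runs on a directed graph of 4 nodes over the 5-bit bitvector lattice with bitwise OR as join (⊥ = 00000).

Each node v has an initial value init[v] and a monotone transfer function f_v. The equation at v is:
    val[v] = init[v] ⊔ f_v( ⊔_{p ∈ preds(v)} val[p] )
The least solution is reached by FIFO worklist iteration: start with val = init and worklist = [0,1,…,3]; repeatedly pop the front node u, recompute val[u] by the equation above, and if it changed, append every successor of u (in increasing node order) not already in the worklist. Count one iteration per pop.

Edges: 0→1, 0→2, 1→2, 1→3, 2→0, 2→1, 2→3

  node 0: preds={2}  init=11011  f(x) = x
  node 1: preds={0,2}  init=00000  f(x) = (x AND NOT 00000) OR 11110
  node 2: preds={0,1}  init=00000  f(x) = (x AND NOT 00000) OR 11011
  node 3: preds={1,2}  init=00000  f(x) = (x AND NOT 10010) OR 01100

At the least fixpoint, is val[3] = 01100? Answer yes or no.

no

Iteration log — 7 steps:
  step 1. node 0  ⊔preds=00000  new=11011  stable
  step 2. node 1  ⊔preds=11011  new=11111  old=00000  +wl: 
  step 3. node 2  ⊔preds=11111  new=11111  old=00000  +wl: 0,1
  step 4. node 3  ⊔preds=11111  new=01101  old=00000  +wl: 
  step 5. node 0  ⊔preds=11111  new=11111  old=11011  +wl: 2
  step 6. node 1  ⊔preds=11111  new=11111  stable
  step 7. node 2  ⊔preds=11111  new=11111  stable

Least fixpoint reached:
  node 0: 11111
  node 1: 11111
  node 2: 11111
  node 3: 01101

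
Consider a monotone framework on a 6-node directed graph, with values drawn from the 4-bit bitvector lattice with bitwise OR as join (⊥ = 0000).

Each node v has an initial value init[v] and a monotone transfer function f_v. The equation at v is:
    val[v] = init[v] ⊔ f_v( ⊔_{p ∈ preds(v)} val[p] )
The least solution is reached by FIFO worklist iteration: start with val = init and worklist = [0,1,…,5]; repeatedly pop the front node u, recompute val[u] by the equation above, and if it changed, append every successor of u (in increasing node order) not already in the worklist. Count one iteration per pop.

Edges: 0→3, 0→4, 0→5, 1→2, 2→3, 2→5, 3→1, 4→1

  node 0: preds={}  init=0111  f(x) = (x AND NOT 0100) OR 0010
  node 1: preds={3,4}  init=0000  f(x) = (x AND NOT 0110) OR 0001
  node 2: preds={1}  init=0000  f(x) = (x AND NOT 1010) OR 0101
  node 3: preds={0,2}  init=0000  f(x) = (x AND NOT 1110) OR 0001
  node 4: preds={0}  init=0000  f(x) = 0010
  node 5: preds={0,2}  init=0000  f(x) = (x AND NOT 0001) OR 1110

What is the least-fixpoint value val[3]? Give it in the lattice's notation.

0001

Worklist (7 pops):
  #1 pop 0: in=0000 → 0111 (no change)
  #2 pop 1: in=0000 → 0001 (was 0000); enqueue []
  #3 pop 2: in=0001 → 0101 (was 0000); enqueue []
  #4 pop 3: in=0111 → 0001 (was 0000); enqueue [1]
  #5 pop 4: in=0111 → 0010 (was 0000); enqueue []
  #6 pop 5: in=0111 → 1110 (was 0000); enqueue []
  #7 pop 1: in=0011 → 0001 (no change)

Fixpoint:
  val[0] = 0111
  val[1] = 0001
  val[2] = 0101
  val[3] = 0001
  val[4] = 0010
  val[5] = 1110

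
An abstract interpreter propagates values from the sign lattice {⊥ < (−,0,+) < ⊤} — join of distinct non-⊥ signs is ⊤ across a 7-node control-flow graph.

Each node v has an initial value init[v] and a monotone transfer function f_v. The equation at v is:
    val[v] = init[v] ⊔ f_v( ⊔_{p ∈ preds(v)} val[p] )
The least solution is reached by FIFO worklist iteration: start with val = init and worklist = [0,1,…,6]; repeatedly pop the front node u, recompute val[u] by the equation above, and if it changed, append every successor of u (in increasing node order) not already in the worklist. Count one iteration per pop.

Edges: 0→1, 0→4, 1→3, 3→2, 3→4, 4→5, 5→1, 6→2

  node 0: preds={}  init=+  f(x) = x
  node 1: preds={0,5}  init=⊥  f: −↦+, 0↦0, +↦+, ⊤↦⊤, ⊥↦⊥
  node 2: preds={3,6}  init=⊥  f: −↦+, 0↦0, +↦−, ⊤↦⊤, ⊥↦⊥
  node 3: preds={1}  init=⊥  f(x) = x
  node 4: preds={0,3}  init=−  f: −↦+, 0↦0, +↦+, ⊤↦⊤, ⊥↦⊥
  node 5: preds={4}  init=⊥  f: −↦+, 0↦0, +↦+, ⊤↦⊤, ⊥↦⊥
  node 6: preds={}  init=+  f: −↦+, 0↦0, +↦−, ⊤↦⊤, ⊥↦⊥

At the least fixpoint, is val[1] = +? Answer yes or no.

Iteration log — 12 steps:
  step 1. node 0  ⊔preds=⊥  new=+  stable
  step 2. node 1  ⊔preds=+  new=+  old=⊥  +wl: 
  step 3. node 2  ⊔preds=+  new=−  old=⊥  +wl: 
  step 4. node 3  ⊔preds=+  new=+  old=⊥  +wl: 2
  step 5. node 4  ⊔preds=+  new=⊤  old=−  +wl: 
  step 6. node 5  ⊔preds=⊤  new=⊤  old=⊥  +wl: 1
  step 7. node 6  ⊔preds=⊥  new=+  stable
  step 8. node 2  ⊔preds=+  new=−  stable
  step 9. node 1  ⊔preds=⊤  new=⊤  old=+  +wl: 3
  step 10. node 3  ⊔preds=⊤  new=⊤  old=+  +wl: 2,4
  step 11. node 2  ⊔preds=⊤  new=⊤  old=−  +wl: 
  step 12. node 4  ⊔preds=⊤  new=⊤  stable

Least fixpoint reached:
  node 0: +
  node 1: ⊤
  node 2: ⊤
  node 3: ⊤
  node 4: ⊤
  node 5: ⊤
  node 6: +

no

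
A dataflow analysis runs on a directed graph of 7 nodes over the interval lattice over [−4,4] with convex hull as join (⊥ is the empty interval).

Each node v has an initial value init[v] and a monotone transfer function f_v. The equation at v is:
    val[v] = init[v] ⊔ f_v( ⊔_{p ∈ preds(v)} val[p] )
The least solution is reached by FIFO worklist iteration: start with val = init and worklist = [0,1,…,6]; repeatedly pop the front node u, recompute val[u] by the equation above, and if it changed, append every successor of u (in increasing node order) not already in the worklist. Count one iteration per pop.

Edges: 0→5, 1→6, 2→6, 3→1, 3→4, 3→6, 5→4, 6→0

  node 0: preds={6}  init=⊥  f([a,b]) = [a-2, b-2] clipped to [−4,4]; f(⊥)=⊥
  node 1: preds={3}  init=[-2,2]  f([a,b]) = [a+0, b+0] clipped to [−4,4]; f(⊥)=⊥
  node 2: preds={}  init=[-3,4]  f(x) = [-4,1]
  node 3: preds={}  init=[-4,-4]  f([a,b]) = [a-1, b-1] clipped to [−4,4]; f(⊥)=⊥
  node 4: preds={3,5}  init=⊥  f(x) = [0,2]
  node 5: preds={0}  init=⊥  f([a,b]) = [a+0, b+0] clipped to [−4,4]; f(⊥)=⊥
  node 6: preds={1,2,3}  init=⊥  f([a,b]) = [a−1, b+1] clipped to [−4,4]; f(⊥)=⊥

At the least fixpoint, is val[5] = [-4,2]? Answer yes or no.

Trace (10 dequeues):
  [1] u=0 | in ⊥ | out ⊥ | ==
  [2] u=1 | in [-4,-4] | out [-4,2] | prev [-2,2] | push {}
  [3] u=2 | in ⊥ | out [-4,4] | prev [-3,4] | push {}
  [4] u=3 | in ⊥ | out [-4,-4] | ==
  [5] u=4 | in [-4,-4] | out [0,2] | prev ⊥ | push {}
  [6] u=5 | in ⊥ | out ⊥ | ==
  [7] u=6 | in [-4,4] | out [-4,4] | prev ⊥ | push {0}
  [8] u=0 | in [-4,4] | out [-4,2] | prev ⊥ | push {5}
  [9] u=5 | in [-4,2] | out [-4,2] | prev ⊥ | push {4}
  [10] u=4 | in [-4,2] | out [0,2] | ==

Converged values:
  [0] [-4,2]
  [1] [-4,2]
  [2] [-4,4]
  [3] [-4,-4]
  [4] [0,2]
  [5] [-4,2]
  [6] [-4,4]

yes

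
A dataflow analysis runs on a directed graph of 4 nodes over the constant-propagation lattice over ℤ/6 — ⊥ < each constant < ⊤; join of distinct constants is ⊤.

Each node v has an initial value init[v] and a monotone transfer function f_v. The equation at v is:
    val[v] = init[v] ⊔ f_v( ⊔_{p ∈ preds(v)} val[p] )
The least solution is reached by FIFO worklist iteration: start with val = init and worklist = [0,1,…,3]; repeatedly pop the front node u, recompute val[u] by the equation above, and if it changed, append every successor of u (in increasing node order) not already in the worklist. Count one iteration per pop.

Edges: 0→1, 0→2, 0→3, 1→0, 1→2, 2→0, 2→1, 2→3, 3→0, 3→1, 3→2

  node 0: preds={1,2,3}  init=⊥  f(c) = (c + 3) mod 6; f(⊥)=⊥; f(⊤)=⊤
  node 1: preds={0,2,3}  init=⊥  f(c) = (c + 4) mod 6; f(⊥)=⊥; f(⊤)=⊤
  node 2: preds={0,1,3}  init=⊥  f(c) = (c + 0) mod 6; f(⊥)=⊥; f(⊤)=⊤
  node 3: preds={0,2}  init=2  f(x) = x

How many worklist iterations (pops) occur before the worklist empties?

8

Iteration log — 8 steps:
  step 1. node 0  ⊔preds=2  new=5  old=⊥  +wl: 
  step 2. node 1  ⊔preds=⊤  new=⊤  old=⊥  +wl: 0
  step 3. node 2  ⊔preds=⊤  new=⊤  old=⊥  +wl: 1
  step 4. node 3  ⊔preds=⊤  new=⊤  old=2  +wl: 2
  step 5. node 0  ⊔preds=⊤  new=⊤  old=5  +wl: 3
  step 6. node 1  ⊔preds=⊤  new=⊤  stable
  step 7. node 2  ⊔preds=⊤  new=⊤  stable
  step 8. node 3  ⊔preds=⊤  new=⊤  stable

Least fixpoint reached:
  node 0: ⊤
  node 1: ⊤
  node 2: ⊤
  node 3: ⊤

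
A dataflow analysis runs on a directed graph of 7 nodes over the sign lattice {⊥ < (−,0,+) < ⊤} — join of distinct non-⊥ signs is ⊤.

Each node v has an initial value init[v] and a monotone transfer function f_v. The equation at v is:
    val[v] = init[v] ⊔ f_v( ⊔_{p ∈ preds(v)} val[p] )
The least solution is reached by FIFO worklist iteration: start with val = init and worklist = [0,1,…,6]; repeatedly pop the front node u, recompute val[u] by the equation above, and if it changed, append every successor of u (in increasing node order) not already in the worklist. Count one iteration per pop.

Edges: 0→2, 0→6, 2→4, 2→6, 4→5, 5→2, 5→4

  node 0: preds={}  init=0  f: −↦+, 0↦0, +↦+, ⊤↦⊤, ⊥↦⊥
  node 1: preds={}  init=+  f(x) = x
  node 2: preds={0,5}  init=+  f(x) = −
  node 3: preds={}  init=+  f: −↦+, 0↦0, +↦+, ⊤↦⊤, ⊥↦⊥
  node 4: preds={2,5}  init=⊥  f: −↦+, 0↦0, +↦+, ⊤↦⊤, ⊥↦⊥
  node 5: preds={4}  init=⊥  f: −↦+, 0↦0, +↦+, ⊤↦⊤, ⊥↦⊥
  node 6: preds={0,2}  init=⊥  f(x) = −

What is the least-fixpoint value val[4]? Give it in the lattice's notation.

Iteration log — 9 steps:
  step 1. node 0  ⊔preds=⊥  new=0  stable
  step 2. node 1  ⊔preds=⊥  new=+  stable
  step 3. node 2  ⊔preds=0  new=⊤  old=+  +wl: 
  step 4. node 3  ⊔preds=⊥  new=+  stable
  step 5. node 4  ⊔preds=⊤  new=⊤  old=⊥  +wl: 
  step 6. node 5  ⊔preds=⊤  new=⊤  old=⊥  +wl: 2,4
  step 7. node 6  ⊔preds=⊤  new=−  old=⊥  +wl: 
  step 8. node 2  ⊔preds=⊤  new=⊤  stable
  step 9. node 4  ⊔preds=⊤  new=⊤  stable

Least fixpoint reached:
  node 0: 0
  node 1: +
  node 2: ⊤
  node 3: +
  node 4: ⊤
  node 5: ⊤
  node 6: −

⊤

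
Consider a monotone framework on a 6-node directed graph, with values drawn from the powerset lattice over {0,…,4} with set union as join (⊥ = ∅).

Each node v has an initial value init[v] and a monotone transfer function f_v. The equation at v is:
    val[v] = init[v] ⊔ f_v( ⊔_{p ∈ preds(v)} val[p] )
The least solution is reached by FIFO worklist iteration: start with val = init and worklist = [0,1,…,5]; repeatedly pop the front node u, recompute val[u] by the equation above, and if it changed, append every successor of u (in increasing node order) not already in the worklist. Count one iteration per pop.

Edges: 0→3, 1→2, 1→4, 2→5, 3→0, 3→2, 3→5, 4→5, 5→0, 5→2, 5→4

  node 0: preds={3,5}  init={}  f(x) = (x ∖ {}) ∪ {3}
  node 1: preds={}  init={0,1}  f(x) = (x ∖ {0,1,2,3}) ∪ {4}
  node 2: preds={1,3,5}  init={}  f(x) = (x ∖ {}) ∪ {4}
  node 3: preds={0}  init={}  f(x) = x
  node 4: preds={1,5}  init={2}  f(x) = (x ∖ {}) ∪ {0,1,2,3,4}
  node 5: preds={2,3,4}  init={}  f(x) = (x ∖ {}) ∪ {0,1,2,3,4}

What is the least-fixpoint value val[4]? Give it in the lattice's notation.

Worklist (13 pops):
  #1 pop 0: in={} → {3} (was {}); enqueue []
  #2 pop 1: in={} → {0,1,4} (was {0,1}); enqueue []
  #3 pop 2: in={0,1,4} → {0,1,4} (was {}); enqueue []
  #4 pop 3: in={3} → {3} (was {}); enqueue [0,2]
  #5 pop 4: in={0,1,4} → {0,1,2,3,4} (was {2}); enqueue []
  #6 pop 5: in={0,1,2,3,4} → {0,1,2,3,4} (was {}); enqueue [4]
  #7 pop 0: in={0,1,2,3,4} → {0,1,2,3,4} (was {3}); enqueue [3]
  #8 pop 2: in={0,1,2,3,4} → {0,1,2,3,4} (was {0,1,4}); enqueue [5]
  #9 pop 4: in={0,1,2,3,4} → {0,1,2,3,4} (no change)
  #10 pop 3: in={0,1,2,3,4} → {0,1,2,3,4} (was {3}); enqueue [0,2]
  #11 pop 5: in={0,1,2,3,4} → {0,1,2,3,4} (no change)
  #12 pop 0: in={0,1,2,3,4} → {0,1,2,3,4} (no change)
  #13 pop 2: in={0,1,2,3,4} → {0,1,2,3,4} (no change)

Fixpoint:
  val[0] = {0,1,2,3,4}
  val[1] = {0,1,4}
  val[2] = {0,1,2,3,4}
  val[3] = {0,1,2,3,4}
  val[4] = {0,1,2,3,4}
  val[5] = {0,1,2,3,4}

{0,1,2,3,4}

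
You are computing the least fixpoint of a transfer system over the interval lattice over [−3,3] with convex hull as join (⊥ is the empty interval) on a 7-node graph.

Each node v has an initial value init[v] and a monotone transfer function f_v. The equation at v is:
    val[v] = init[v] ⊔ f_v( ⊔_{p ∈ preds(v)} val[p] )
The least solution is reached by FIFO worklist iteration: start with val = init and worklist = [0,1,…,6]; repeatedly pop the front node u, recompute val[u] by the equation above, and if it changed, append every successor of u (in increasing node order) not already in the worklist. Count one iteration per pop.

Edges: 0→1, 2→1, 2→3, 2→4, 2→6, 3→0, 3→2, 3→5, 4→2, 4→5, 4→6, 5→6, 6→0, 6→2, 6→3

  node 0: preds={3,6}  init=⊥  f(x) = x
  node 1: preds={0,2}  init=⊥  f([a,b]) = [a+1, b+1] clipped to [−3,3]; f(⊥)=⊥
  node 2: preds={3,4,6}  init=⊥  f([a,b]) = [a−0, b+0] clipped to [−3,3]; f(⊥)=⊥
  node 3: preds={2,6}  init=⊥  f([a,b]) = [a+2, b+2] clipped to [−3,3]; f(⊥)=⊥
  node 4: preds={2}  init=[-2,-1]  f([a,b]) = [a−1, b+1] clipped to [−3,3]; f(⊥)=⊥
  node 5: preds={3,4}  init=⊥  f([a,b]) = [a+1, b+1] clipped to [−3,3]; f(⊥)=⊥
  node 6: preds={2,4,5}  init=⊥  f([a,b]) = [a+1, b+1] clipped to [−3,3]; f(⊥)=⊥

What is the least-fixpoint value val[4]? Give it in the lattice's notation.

[-3,3]

Iteration log — 18 steps:
  step 1. node 0  ⊔preds=⊥  new=⊥  stable
  step 2. node 1  ⊔preds=⊥  new=⊥  stable
  step 3. node 2  ⊔preds=[-2,-1]  new=[-2,-1]  old=⊥  +wl: 1
  step 4. node 3  ⊔preds=[-2,-1]  new=[0,1]  old=⊥  +wl: 0,2
  step 5. node 4  ⊔preds=[-2,-1]  new=[-3,0]  old=[-2,-1]  +wl: 
  step 6. node 5  ⊔preds=[-3,1]  new=[-2,2]  old=⊥  +wl: 
  step 7. node 6  ⊔preds=[-3,2]  new=[-2,3]  old=⊥  +wl: 3
  step 8. node 1  ⊔preds=[-2,-1]  new=[-1,0]  old=⊥  +wl: 
  step 9. node 0  ⊔preds=[-2,3]  new=[-2,3]  old=⊥  +wl: 1
  step 10. node 2  ⊔preds=[-3,3]  new=[-3,3]  old=[-2,-1]  +wl: 4,6
  step 11. node 3  ⊔preds=[-3,3]  new=[-1,3]  old=[0,1]  +wl: 0,2,5
  step 12. node 1  ⊔preds=[-3,3]  new=[-2,3]  old=[-1,0]  +wl: 
  step 13. node 4  ⊔preds=[-3,3]  new=[-3,3]  old=[-3,0]  +wl: 
  step 14. node 6  ⊔preds=[-3,3]  new=[-2,3]  stable
  step 15. node 0  ⊔preds=[-2,3]  new=[-2,3]  stable
  step 16. node 2  ⊔preds=[-3,3]  new=[-3,3]  stable
  step 17. node 5  ⊔preds=[-3,3]  new=[-2,3]  old=[-2,2]  +wl: 6
  step 18. node 6  ⊔preds=[-3,3]  new=[-2,3]  stable

Least fixpoint reached:
  node 0: [-2,3]
  node 1: [-2,3]
  node 2: [-3,3]
  node 3: [-1,3]
  node 4: [-3,3]
  node 5: [-2,3]
  node 6: [-2,3]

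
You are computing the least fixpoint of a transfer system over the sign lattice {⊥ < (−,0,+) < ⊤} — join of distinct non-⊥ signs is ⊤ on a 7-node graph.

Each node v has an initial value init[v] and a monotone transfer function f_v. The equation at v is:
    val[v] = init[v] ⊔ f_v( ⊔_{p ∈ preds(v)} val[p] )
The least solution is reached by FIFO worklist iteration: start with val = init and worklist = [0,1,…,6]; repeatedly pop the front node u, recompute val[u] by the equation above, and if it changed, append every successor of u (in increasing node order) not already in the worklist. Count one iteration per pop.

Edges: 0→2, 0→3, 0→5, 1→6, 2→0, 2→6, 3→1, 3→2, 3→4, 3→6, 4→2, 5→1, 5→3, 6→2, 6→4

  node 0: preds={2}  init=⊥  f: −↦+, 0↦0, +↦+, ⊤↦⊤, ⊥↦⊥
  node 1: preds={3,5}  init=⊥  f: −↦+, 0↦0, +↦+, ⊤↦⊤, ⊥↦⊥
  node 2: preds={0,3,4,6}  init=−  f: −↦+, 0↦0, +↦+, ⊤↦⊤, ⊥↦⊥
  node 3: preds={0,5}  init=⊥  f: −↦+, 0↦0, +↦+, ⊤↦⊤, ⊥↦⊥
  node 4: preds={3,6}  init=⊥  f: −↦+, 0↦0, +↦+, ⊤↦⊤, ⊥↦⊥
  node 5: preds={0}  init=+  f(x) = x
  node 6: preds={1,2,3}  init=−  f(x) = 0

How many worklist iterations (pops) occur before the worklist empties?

Iteration log — 18 steps:
  step 1. node 0  ⊔preds=−  new=+  old=⊥  +wl: 
  step 2. node 1  ⊔preds=+  new=+  old=⊥  +wl: 
  step 3. node 2  ⊔preds=⊤  new=⊤  old=−  +wl: 0
  step 4. node 3  ⊔preds=+  new=+  old=⊥  +wl: 1,2
  step 5. node 4  ⊔preds=⊤  new=⊤  old=⊥  +wl: 
  step 6. node 5  ⊔preds=+  new=+  stable
  step 7. node 6  ⊔preds=⊤  new=⊤  old=−  +wl: 4
  step 8. node 0  ⊔preds=⊤  new=⊤  old=+  +wl: 3,5
  step 9. node 1  ⊔preds=+  new=+  stable
  step 10. node 2  ⊔preds=⊤  new=⊤  stable
  step 11. node 4  ⊔preds=⊤  new=⊤  stable
  step 12. node 3  ⊔preds=⊤  new=⊤  old=+  +wl: 1,2,4,6
  step 13. node 5  ⊔preds=⊤  new=⊤  old=+  +wl: 3
  step 14. node 1  ⊔preds=⊤  new=⊤  old=+  +wl: 
  step 15. node 2  ⊔preds=⊤  new=⊤  stable
  step 16. node 4  ⊔preds=⊤  new=⊤  stable
  step 17. node 6  ⊔preds=⊤  new=⊤  stable
  step 18. node 3  ⊔preds=⊤  new=⊤  stable

Least fixpoint reached:
  node 0: ⊤
  node 1: ⊤
  node 2: ⊤
  node 3: ⊤
  node 4: ⊤
  node 5: ⊤
  node 6: ⊤

18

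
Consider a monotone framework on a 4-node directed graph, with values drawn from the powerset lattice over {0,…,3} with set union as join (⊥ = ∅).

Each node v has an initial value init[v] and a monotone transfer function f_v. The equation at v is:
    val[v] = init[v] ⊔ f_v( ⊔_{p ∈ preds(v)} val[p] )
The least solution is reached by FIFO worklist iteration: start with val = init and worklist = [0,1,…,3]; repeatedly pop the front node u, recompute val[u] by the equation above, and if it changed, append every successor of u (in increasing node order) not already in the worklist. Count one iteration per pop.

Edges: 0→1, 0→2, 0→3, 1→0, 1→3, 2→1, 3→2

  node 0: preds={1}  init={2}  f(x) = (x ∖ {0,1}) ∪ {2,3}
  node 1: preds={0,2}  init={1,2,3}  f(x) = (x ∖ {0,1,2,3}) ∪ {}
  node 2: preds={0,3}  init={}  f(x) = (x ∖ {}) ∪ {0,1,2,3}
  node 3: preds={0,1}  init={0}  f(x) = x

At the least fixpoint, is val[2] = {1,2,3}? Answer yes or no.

no

Worklist (6 pops):
  #1 pop 0: in={1,2,3} → {2,3} (was {2}); enqueue []
  #2 pop 1: in={2,3} → {1,2,3} (no change)
  #3 pop 2: in={0,2,3} → {0,1,2,3} (was {}); enqueue [1]
  #4 pop 3: in={1,2,3} → {0,1,2,3} (was {0}); enqueue [2]
  #5 pop 1: in={0,1,2,3} → {1,2,3} (no change)
  #6 pop 2: in={0,1,2,3} → {0,1,2,3} (no change)

Fixpoint:
  val[0] = {2,3}
  val[1] = {1,2,3}
  val[2] = {0,1,2,3}
  val[3] = {0,1,2,3}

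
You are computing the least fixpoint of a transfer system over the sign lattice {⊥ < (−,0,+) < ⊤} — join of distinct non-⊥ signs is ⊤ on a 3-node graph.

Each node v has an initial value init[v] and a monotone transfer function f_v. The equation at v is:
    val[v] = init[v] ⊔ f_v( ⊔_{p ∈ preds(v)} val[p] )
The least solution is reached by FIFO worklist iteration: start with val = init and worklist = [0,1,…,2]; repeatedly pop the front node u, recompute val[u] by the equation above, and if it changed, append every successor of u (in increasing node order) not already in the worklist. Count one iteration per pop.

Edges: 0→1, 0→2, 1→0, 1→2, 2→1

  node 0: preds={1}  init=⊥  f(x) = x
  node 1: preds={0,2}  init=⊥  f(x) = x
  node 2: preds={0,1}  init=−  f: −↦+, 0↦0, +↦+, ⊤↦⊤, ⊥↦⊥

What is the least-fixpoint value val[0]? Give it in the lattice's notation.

⊤

Iteration log — 9 steps:
  step 1. node 0  ⊔preds=⊥  new=⊥  stable
  step 2. node 1  ⊔preds=−  new=−  old=⊥  +wl: 0
  step 3. node 2  ⊔preds=−  new=⊤  old=−  +wl: 1
  step 4. node 0  ⊔preds=−  new=−  old=⊥  +wl: 2
  step 5. node 1  ⊔preds=⊤  new=⊤  old=−  +wl: 0
  step 6. node 2  ⊔preds=⊤  new=⊤  stable
  step 7. node 0  ⊔preds=⊤  new=⊤  old=−  +wl: 1,2
  step 8. node 1  ⊔preds=⊤  new=⊤  stable
  step 9. node 2  ⊔preds=⊤  new=⊤  stable

Least fixpoint reached:
  node 0: ⊤
  node 1: ⊤
  node 2: ⊤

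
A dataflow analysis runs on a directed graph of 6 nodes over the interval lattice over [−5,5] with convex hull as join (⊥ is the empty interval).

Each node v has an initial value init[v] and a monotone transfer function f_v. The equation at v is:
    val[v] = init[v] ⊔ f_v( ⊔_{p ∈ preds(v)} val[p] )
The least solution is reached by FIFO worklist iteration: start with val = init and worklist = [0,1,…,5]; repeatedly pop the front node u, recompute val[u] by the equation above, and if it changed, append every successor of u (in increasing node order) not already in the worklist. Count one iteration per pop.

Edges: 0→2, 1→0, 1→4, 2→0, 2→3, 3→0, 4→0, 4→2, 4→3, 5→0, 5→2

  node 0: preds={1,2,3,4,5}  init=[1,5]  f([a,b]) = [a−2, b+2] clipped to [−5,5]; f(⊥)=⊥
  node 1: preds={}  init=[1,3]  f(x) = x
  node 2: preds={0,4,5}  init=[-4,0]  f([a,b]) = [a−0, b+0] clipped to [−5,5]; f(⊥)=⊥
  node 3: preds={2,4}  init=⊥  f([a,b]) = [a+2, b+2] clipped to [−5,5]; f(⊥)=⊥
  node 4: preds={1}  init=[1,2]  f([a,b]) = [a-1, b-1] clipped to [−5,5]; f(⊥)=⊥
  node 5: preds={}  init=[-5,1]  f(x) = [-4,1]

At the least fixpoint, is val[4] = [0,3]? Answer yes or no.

no

Worklist (9 pops):
  #1 pop 0: in=[-5,3] → [-5,5] (was [1,5]); enqueue []
  #2 pop 1: in=⊥ → [1,3] (no change)
  #3 pop 2: in=[-5,5] → [-5,5] (was [-4,0]); enqueue [0]
  #4 pop 3: in=[-5,5] → [-3,5] (was ⊥); enqueue []
  #5 pop 4: in=[1,3] → [0,2] (was [1,2]); enqueue [2,3]
  #6 pop 5: in=⊥ → [-5,1] (no change)
  #7 pop 0: in=[-5,5] → [-5,5] (no change)
  #8 pop 2: in=[-5,5] → [-5,5] (no change)
  #9 pop 3: in=[-5,5] → [-3,5] (no change)

Fixpoint:
  val[0] = [-5,5]
  val[1] = [1,3]
  val[2] = [-5,5]
  val[3] = [-3,5]
  val[4] = [0,2]
  val[5] = [-5,1]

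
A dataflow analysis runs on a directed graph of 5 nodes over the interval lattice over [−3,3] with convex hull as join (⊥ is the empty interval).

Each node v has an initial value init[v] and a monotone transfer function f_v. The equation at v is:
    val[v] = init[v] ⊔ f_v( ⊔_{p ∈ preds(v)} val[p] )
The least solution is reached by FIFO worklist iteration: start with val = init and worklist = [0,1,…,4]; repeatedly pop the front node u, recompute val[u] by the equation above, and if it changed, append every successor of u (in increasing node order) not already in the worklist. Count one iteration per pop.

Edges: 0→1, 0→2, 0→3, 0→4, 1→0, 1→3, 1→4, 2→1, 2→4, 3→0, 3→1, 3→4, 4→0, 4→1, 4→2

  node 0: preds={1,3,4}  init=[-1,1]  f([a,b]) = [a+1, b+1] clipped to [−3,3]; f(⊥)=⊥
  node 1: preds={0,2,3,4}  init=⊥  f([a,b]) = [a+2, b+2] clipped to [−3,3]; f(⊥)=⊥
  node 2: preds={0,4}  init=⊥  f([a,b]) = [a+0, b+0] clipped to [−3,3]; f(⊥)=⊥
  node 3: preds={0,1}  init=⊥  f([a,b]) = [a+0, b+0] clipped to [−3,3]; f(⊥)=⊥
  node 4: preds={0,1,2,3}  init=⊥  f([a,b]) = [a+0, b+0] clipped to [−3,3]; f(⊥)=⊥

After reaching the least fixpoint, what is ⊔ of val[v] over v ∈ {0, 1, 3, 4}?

Iteration log — 11 steps:
  step 1. node 0  ⊔preds=⊥  new=[-1,1]  stable
  step 2. node 1  ⊔preds=[-1,1]  new=[1,3]  old=⊥  +wl: 0
  step 3. node 2  ⊔preds=[-1,1]  new=[-1,1]  old=⊥  +wl: 1
  step 4. node 3  ⊔preds=[-1,3]  new=[-1,3]  old=⊥  +wl: 
  step 5. node 4  ⊔preds=[-1,3]  new=[-1,3]  old=⊥  +wl: 2
  step 6. node 0  ⊔preds=[-1,3]  new=[-1,3]  old=[-1,1]  +wl: 3,4
  step 7. node 1  ⊔preds=[-1,3]  new=[1,3]  stable
  step 8. node 2  ⊔preds=[-1,3]  new=[-1,3]  old=[-1,1]  +wl: 1
  step 9. node 3  ⊔preds=[-1,3]  new=[-1,3]  stable
  step 10. node 4  ⊔preds=[-1,3]  new=[-1,3]  stable
  step 11. node 1  ⊔preds=[-1,3]  new=[1,3]  stable

Least fixpoint reached:
  node 0: [-1,3]
  node 1: [1,3]
  node 2: [-1,3]
  node 3: [-1,3]
  node 4: [-1,3]

[-1,3]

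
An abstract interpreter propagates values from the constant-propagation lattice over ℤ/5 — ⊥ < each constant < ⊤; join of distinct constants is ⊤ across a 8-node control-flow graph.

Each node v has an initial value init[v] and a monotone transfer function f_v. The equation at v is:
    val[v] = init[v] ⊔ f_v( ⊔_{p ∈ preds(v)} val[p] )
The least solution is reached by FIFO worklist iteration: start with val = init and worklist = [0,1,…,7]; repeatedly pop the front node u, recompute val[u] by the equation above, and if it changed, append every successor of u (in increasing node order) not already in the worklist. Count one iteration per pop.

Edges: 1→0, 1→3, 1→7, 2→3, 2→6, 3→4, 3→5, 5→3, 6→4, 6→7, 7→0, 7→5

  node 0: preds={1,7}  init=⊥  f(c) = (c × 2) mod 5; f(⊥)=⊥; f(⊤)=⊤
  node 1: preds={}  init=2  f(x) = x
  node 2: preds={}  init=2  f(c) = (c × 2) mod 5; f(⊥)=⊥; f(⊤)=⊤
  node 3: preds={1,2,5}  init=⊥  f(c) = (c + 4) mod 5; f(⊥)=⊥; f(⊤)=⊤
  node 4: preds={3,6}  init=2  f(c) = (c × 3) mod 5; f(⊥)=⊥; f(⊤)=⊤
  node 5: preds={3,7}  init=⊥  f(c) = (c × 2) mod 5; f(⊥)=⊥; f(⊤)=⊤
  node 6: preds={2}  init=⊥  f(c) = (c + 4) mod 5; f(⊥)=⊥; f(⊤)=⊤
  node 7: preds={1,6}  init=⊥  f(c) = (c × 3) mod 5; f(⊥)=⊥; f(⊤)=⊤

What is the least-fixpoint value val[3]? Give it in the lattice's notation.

Iteration log — 15 steps:
  step 1. node 0  ⊔preds=2  new=4  old=⊥  +wl: 
  step 2. node 1  ⊔preds=⊥  new=2  stable
  step 3. node 2  ⊔preds=⊥  new=2  stable
  step 4. node 3  ⊔preds=2  new=1  old=⊥  +wl: 
  step 5. node 4  ⊔preds=1  new=⊤  old=2  +wl: 
  step 6. node 5  ⊔preds=1  new=2  old=⊥  +wl: 3
  step 7. node 6  ⊔preds=2  new=1  old=⊥  +wl: 4
  step 8. node 7  ⊔preds=⊤  new=⊤  old=⊥  +wl: 0,5
  step 9. node 3  ⊔preds=2  new=1  stable
  step 10. node 4  ⊔preds=1  new=⊤  stable
  step 11. node 0  ⊔preds=⊤  new=⊤  old=4  +wl: 
  step 12. node 5  ⊔preds=⊤  new=⊤  old=2  +wl: 3
  step 13. node 3  ⊔preds=⊤  new=⊤  old=1  +wl: 4,5
  step 14. node 4  ⊔preds=⊤  new=⊤  stable
  step 15. node 5  ⊔preds=⊤  new=⊤  stable

Least fixpoint reached:
  node 0: ⊤
  node 1: 2
  node 2: 2
  node 3: ⊤
  node 4: ⊤
  node 5: ⊤
  node 6: 1
  node 7: ⊤

⊤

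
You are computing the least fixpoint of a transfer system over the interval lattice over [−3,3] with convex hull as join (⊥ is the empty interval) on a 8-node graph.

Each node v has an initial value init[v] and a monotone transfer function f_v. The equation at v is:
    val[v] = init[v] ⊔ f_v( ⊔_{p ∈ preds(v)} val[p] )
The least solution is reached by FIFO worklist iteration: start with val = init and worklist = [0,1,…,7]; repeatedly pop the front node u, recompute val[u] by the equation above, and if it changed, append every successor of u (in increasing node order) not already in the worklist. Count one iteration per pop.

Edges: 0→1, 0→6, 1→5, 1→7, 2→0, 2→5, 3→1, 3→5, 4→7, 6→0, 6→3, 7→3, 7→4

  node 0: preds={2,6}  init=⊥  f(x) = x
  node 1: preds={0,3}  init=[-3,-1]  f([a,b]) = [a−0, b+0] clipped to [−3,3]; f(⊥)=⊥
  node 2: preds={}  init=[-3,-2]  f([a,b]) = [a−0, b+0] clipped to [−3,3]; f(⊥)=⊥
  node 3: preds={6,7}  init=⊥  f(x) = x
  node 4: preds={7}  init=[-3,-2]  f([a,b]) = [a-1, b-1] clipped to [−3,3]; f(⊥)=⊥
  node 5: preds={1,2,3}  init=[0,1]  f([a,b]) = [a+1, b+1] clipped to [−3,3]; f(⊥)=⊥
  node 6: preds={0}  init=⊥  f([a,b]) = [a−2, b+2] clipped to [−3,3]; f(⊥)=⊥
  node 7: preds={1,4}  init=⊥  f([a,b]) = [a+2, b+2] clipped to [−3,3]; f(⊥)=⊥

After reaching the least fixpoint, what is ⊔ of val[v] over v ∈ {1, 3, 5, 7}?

[-3,3]

Worklist (26 pops):
  #1 pop 0: in=[-3,-2] → [-3,-2] (was ⊥); enqueue []
  #2 pop 1: in=[-3,-2] → [-3,-1] (no change)
  #3 pop 2: in=⊥ → [-3,-2] (no change)
  #4 pop 3: in=⊥ → ⊥ (no change)
  #5 pop 4: in=⊥ → [-3,-2] (no change)
  #6 pop 5: in=[-3,-1] → [-2,1] (was [0,1]); enqueue []
  #7 pop 6: in=[-3,-2] → [-3,0] (was ⊥); enqueue [0,3]
  #8 pop 7: in=[-3,-1] → [-1,1] (was ⊥); enqueue [4]
  #9 pop 0: in=[-3,0] → [-3,0] (was [-3,-2]); enqueue [1,6]
  #10 pop 3: in=[-3,1] → [-3,1] (was ⊥); enqueue [5]
  #11 pop 4: in=[-1,1] → [-3,0] (was [-3,-2]); enqueue [7]
  #12 pop 1: in=[-3,1] → [-3,1] (was [-3,-1]); enqueue []
  #13 pop 6: in=[-3,0] → [-3,2] (was [-3,0]); enqueue [0,3]
  #14 pop 5: in=[-3,1] → [-2,2] (was [-2,1]); enqueue []
  #15 pop 7: in=[-3,1] → [-1,3] (was [-1,1]); enqueue [4]
  #16 pop 0: in=[-3,2] → [-3,2] (was [-3,0]); enqueue [1,6]
  #17 pop 3: in=[-3,3] → [-3,3] (was [-3,1]); enqueue [5]
  #18 pop 4: in=[-1,3] → [-3,2] (was [-3,0]); enqueue [7]
  #19 pop 1: in=[-3,3] → [-3,3] (was [-3,1]); enqueue []
  #20 pop 6: in=[-3,2] → [-3,3] (was [-3,2]); enqueue [0,3]
  #21 pop 5: in=[-3,3] → [-2,3] (was [-2,2]); enqueue []
  #22 pop 7: in=[-3,3] → [-1,3] (no change)
  #23 pop 0: in=[-3,3] → [-3,3] (was [-3,2]); enqueue [1,6]
  #24 pop 3: in=[-3,3] → [-3,3] (no change)
  #25 pop 1: in=[-3,3] → [-3,3] (no change)
  #26 pop 6: in=[-3,3] → [-3,3] (no change)

Fixpoint:
  val[0] = [-3,3]
  val[1] = [-3,3]
  val[2] = [-3,-2]
  val[3] = [-3,3]
  val[4] = [-3,2]
  val[5] = [-2,3]
  val[6] = [-3,3]
  val[7] = [-1,3]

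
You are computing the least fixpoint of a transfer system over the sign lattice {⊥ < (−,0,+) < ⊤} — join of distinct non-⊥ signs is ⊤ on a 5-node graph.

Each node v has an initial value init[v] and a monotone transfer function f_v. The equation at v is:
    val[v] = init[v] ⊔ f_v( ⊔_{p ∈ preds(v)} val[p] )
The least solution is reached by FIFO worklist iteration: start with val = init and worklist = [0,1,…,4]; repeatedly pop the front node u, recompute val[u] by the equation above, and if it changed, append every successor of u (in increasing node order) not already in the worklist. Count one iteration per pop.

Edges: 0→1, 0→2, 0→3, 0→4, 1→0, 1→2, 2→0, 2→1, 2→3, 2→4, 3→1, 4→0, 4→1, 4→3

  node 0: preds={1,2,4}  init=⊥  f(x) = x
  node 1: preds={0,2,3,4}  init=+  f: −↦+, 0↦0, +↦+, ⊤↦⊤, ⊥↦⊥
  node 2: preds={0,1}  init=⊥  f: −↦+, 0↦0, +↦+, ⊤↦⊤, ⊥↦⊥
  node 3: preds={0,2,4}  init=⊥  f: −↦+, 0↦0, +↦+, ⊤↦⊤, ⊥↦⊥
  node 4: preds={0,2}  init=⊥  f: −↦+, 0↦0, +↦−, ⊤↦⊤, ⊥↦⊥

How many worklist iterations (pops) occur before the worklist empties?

Worklist (13 pops):
  #1 pop 0: in=+ → + (was ⊥); enqueue []
  #2 pop 1: in=+ → + (no change)
  #3 pop 2: in=+ → + (was ⊥); enqueue [0,1]
  #4 pop 3: in=+ → + (was ⊥); enqueue []
  #5 pop 4: in=+ → − (was ⊥); enqueue [3]
  #6 pop 0: in=⊤ → ⊤ (was +); enqueue [2,4]
  #7 pop 1: in=⊤ → ⊤ (was +); enqueue [0]
  #8 pop 3: in=⊤ → ⊤ (was +); enqueue [1]
  #9 pop 2: in=⊤ → ⊤ (was +); enqueue [3]
  #10 pop 4: in=⊤ → ⊤ (was −); enqueue []
  #11 pop 0: in=⊤ → ⊤ (no change)
  #12 pop 1: in=⊤ → ⊤ (no change)
  #13 pop 3: in=⊤ → ⊤ (no change)

Fixpoint:
  val[0] = ⊤
  val[1] = ⊤
  val[2] = ⊤
  val[3] = ⊤
  val[4] = ⊤

13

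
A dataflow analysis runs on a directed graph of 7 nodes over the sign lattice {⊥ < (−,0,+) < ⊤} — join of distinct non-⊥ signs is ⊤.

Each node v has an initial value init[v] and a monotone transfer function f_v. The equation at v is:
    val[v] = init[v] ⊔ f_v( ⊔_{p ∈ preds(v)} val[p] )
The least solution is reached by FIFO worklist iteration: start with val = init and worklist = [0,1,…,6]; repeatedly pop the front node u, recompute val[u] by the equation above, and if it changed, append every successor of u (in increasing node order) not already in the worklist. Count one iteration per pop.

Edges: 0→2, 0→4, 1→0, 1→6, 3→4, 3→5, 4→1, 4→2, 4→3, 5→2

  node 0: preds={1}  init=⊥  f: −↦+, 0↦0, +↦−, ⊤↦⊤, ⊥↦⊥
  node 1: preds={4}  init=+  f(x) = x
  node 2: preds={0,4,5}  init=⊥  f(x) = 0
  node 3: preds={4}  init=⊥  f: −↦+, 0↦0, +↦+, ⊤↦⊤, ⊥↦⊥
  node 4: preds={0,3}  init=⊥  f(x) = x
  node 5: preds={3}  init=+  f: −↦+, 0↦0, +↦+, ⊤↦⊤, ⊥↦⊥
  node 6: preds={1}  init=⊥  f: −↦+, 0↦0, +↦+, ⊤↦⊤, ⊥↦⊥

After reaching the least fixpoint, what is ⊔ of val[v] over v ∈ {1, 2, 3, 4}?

Iteration log — 20 steps:
  step 1. node 0  ⊔preds=+  new=−  old=⊥  +wl: 
  step 2. node 1  ⊔preds=⊥  new=+  stable
  step 3. node 2  ⊔preds=⊤  new=0  old=⊥  +wl: 
  step 4. node 3  ⊔preds=⊥  new=⊥  stable
  step 5. node 4  ⊔preds=−  new=−  old=⊥  +wl: 1,2,3
  step 6. node 5  ⊔preds=⊥  new=+  stable
  step 7. node 6  ⊔preds=+  new=+  old=⊥  +wl: 
  step 8. node 1  ⊔preds=−  new=⊤  old=+  +wl: 0,6
  step 9. node 2  ⊔preds=⊤  new=0  stable
  step 10. node 3  ⊔preds=−  new=+  old=⊥  +wl: 4,5
  step 11. node 0  ⊔preds=⊤  new=⊤  old=−  +wl: 2
  step 12. node 6  ⊔preds=⊤  new=⊤  old=+  +wl: 
  step 13. node 4  ⊔preds=⊤  new=⊤  old=−  +wl: 1,3
  step 14. node 5  ⊔preds=+  new=+  stable
  step 15. node 2  ⊔preds=⊤  new=0  stable
  step 16. node 1  ⊔preds=⊤  new=⊤  stable
  step 17. node 3  ⊔preds=⊤  new=⊤  old=+  +wl: 4,5
  step 18. node 4  ⊔preds=⊤  new=⊤  stable
  step 19. node 5  ⊔preds=⊤  new=⊤  old=+  +wl: 2
  step 20. node 2  ⊔preds=⊤  new=0  stable

Least fixpoint reached:
  node 0: ⊤
  node 1: ⊤
  node 2: 0
  node 3: ⊤
  node 4: ⊤
  node 5: ⊤
  node 6: ⊤

⊤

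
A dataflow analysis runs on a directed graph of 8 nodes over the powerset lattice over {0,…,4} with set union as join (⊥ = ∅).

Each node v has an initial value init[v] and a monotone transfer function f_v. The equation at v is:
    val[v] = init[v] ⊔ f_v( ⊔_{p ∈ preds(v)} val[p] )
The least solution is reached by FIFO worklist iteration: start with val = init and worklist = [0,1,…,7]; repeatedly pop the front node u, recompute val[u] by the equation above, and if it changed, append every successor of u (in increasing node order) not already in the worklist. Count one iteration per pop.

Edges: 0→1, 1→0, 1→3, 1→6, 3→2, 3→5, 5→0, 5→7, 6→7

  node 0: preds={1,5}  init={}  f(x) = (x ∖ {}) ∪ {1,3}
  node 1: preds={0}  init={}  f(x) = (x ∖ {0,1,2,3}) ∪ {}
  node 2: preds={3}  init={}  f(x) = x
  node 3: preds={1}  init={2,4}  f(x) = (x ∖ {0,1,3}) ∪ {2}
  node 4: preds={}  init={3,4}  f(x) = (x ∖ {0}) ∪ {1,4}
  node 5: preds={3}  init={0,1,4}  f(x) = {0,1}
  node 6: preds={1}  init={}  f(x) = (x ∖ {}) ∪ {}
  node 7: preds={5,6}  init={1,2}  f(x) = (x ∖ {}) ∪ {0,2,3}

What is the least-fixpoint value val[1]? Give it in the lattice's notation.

Worklist (9 pops):
  #1 pop 0: in={0,1,4} → {0,1,3,4} (was {}); enqueue []
  #2 pop 1: in={0,1,3,4} → {4} (was {}); enqueue [0]
  #3 pop 2: in={2,4} → {2,4} (was {}); enqueue []
  #4 pop 3: in={4} → {2,4} (no change)
  #5 pop 4: in={} → {1,3,4} (was {3,4}); enqueue []
  #6 pop 5: in={2,4} → {0,1,4} (no change)
  #7 pop 6: in={4} → {4} (was {}); enqueue []
  #8 pop 7: in={0,1,4} → {0,1,2,3,4} (was {1,2}); enqueue []
  #9 pop 0: in={0,1,4} → {0,1,3,4} (no change)

Fixpoint:
  val[0] = {0,1,3,4}
  val[1] = {4}
  val[2] = {2,4}
  val[3] = {2,4}
  val[4] = {1,3,4}
  val[5] = {0,1,4}
  val[6] = {4}
  val[7] = {0,1,2,3,4}

{4}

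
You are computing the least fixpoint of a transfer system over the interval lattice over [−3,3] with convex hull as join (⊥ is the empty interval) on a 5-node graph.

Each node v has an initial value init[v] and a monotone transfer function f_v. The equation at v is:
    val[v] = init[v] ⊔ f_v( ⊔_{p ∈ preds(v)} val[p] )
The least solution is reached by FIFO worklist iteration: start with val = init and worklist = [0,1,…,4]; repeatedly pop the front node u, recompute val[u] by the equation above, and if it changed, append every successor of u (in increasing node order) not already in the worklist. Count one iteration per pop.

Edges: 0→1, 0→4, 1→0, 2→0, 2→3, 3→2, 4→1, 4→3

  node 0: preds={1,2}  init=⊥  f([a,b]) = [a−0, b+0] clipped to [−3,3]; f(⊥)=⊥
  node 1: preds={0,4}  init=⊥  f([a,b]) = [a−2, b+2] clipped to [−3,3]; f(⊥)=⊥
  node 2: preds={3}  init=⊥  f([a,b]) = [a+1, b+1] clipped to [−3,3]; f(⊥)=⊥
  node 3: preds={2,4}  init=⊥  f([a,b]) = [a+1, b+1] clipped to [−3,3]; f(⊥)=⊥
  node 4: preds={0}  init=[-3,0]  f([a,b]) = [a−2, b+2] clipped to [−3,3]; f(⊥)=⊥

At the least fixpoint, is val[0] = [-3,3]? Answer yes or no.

yes

Trace (16 dequeues):
  [1] u=0 | in ⊥ | out ⊥ | ==
  [2] u=1 | in [-3,0] | out [-3,2] | prev ⊥ | push {0}
  [3] u=2 | in ⊥ | out ⊥ | ==
  [4] u=3 | in [-3,0] | out [-2,1] | prev ⊥ | push {2}
  [5] u=4 | in ⊥ | out [-3,0] | ==
  [6] u=0 | in [-3,2] | out [-3,2] | prev ⊥ | push {1,4}
  [7] u=2 | in [-2,1] | out [-1,2] | prev ⊥ | push {0,3}
  [8] u=1 | in [-3,2] | out [-3,3] | prev [-3,2] | push {}
  [9] u=4 | in [-3,2] | out [-3,3] | prev [-3,0] | push {1}
  [10] u=0 | in [-3,3] | out [-3,3] | prev [-3,2] | push {4}
  [11] u=3 | in [-3,3] | out [-2,3] | prev [-2,1] | push {2}
  [12] u=1 | in [-3,3] | out [-3,3] | ==
  [13] u=4 | in [-3,3] | out [-3,3] | ==
  [14] u=2 | in [-2,3] | out [-1,3] | prev [-1,2] | push {0,3}
  [15] u=0 | in [-3,3] | out [-3,3] | ==
  [16] u=3 | in [-3,3] | out [-2,3] | ==

Converged values:
  [0] [-3,3]
  [1] [-3,3]
  [2] [-1,3]
  [3] [-2,3]
  [4] [-3,3]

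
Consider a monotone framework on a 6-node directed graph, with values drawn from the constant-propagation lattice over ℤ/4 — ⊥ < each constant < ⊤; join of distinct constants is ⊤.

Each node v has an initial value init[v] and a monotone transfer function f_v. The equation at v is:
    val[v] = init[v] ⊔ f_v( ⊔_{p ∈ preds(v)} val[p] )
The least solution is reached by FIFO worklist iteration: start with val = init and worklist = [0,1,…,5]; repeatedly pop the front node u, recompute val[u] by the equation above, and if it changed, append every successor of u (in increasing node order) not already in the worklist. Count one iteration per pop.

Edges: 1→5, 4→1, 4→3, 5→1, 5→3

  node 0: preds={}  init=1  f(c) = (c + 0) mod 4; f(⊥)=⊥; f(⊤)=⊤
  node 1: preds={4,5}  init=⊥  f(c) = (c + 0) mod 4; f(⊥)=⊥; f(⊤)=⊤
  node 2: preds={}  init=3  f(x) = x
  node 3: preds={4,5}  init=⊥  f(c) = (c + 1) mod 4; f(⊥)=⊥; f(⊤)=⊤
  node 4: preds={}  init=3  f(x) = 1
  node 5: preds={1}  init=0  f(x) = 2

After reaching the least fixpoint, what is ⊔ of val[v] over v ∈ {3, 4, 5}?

⊤

Worklist (8 pops):
  #1 pop 0: in=⊥ → 1 (no change)
  #2 pop 1: in=⊤ → ⊤ (was ⊥); enqueue []
  #3 pop 2: in=⊥ → 3 (no change)
  #4 pop 3: in=⊤ → ⊤ (was ⊥); enqueue []
  #5 pop 4: in=⊥ → ⊤ (was 3); enqueue [1,3]
  #6 pop 5: in=⊤ → ⊤ (was 0); enqueue []
  #7 pop 1: in=⊤ → ⊤ (no change)
  #8 pop 3: in=⊤ → ⊤ (no change)

Fixpoint:
  val[0] = 1
  val[1] = ⊤
  val[2] = 3
  val[3] = ⊤
  val[4] = ⊤
  val[5] = ⊤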